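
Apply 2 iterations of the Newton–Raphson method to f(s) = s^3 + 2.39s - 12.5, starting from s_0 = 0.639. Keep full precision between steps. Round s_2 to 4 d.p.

f'(s) = 3s^2 + 2.39
s_0 = 0.639000: f = -10.711873, f' = 3.614963 → s_1 = 0.639000 - (-10.711873)/(3.614963) = 3.602204
s_1 = 3.602204: f = 42.851012, f' = 41.317621 → s_2 = 3.602204 - (42.851012)/(41.317621) = 2.565092

2.5651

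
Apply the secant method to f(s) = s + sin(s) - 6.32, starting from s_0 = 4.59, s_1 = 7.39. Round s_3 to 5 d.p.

f(s_0) = -2.722520, f(s_1) = 1.964278
s_2 = 7.390000 - (1.964278)·(7.390000 - 4.590000)/(1.964278 - (-2.722520)) = 6.216496; f(s_2) = -0.170145
s_3 = 6.216496 - (-0.170145)·(6.216496 - 7.390000)/(-0.170145 - (1.964278)) = 6.310041; f(s_3) = 0.016894

6.31004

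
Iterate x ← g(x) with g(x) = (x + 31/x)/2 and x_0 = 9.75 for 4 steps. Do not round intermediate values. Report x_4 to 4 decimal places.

5.5678

x_1 = g(9.750000) = 6.464744
x_2 = g(6.464744) = 5.629992
x_3 = g(5.629992) = 5.568108
x_4 = g(5.568108) = 5.567764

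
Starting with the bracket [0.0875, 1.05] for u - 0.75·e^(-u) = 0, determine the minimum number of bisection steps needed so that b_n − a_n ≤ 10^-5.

17

Initial width b − a = 1.05 − 0.0875 = 0.962500.
After n steps the width is (b−a)/2^n; need (b−a)/2^n ≤ 10^-5.
So n ≥ log₂(0.962500/10^-5) = log₂(96250.0000) ≈ 16.5545.
Hence n = 17.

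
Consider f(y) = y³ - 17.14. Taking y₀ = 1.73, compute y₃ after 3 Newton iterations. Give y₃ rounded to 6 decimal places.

2.580283

f'(y) = 3y²
y_0 = 1.730000: f = -11.962283, f' = 8.978700 → y_1 = 1.730000 - (-11.962283)/(8.978700) = 3.062296
y_1 = 3.062296: f = 11.577151, f' = 28.132964 → y_2 = 3.062296 - (11.577151)/(28.132964) = 2.650780
y_2 = 2.650780: f = 1.486065, f' = 21.079906 → y_3 = 2.650780 - (1.486065)/(21.079906) = 2.580283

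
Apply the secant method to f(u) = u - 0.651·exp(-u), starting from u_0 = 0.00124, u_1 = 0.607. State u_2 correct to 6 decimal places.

0.437462

Secant update: u_(k+1) = u_k − f(u_k)·(u_k − u_(k-1))/(f(u_k) − f(u_(k-1))).
f(u_0) = -0.648953, f(u_1) = 0.252216
u_2 = 0.607000 - (0.252216)·(0.607000 - 0.001240)/(0.252216 - (-0.648953)) = 0.437462; f(u_2) = 0.017129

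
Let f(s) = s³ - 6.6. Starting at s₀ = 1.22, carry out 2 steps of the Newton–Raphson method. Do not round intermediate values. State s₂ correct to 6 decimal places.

1.946616

f'(s) = 3s²
s_0 = 1.220000: f = -4.784152, f' = 4.465200 → s_1 = 1.220000 - (-4.784152)/(4.465200) = 2.291431
s_1 = 2.291431: f = 5.431510, f' = 15.751963 → s_2 = 2.291431 - (5.431510)/(15.751963) = 1.946616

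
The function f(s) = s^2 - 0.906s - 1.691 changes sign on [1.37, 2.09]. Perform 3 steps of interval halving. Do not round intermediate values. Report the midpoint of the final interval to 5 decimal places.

f(1.370000) = -1.055320, f(2.090000) = 0.783560 (opposite signs)
step 1: m = 1.730000, f(m) = -0.265480 < 0 → root in [1.730000, 2.090000]
step 2: m = 1.910000, f(m) = 0.226640 > 0 → root in [1.730000, 1.910000]
step 3: m = 1.820000, f(m) = -0.027520 < 0 → root in [1.820000, 1.910000]
Midpoint of [1.820000, 1.910000] = 1.865000

1.86500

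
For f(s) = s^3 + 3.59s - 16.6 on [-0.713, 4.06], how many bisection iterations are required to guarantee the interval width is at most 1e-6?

Initial width b − a = 4.06 − -0.713 = 4.773000.
After n steps the width is (b−a)/2^n; need (b−a)/2^n ≤ 1e-6.
So n ≥ log₂(4.773000/1e-6) = log₂(4773000.0000) ≈ 22.1865.
Hence n = 23.

23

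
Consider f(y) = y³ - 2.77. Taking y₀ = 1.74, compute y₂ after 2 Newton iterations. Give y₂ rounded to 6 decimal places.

1.406877

Newton update: y ← y − f(y)/f'(y).
f'(y) = 3y²
y_0 = 1.740000: f = 2.498024, f' = 9.082800 → y_1 = 1.740000 - (2.498024)/(9.082800) = 1.464972
y_1 = 1.464972: f = 0.374040, f' = 6.438429 → y_2 = 1.464972 - (0.374040)/(6.438429) = 1.406877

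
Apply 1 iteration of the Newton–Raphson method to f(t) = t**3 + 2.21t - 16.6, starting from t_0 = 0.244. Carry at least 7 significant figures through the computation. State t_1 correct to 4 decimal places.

6.9618

f'(t) = 3t**2 + 2.21
t_0 = 0.244000: f = -16.046233, f' = 2.388608 → t_1 = 0.244000 - (-16.046233)/(2.388608) = 6.961818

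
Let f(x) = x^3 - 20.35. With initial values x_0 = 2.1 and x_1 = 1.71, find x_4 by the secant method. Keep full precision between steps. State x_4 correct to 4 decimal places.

2.7081

f(x_0) = -11.089000, f(x_1) = -15.349789
x_2 = 1.710000 - (-15.349789)·(1.710000 - 2.100000)/(-15.349789 - (-11.089000)) = 3.115002; f(x_2) = 9.875608
x_3 = 3.115002 - (9.875608)·(3.115002 - 1.710000)/(9.875608 - (-15.349789)) = 2.564951; f(x_3) = -3.475249
x_4 = 2.564951 - (-3.475249)·(2.564951 - 3.115002)/(-3.475249 - (9.875608)) = 2.708130; f(x_4) = -0.488652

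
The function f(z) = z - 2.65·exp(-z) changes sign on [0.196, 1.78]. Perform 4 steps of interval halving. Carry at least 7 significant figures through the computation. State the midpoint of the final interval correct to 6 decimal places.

0.938500

f(0.196000) = -1.982332, f(1.780000) = 1.333109 (opposite signs)
step 1: m = 0.988000, f(m) = 0.001350 > 0 → root in [0.196000, 0.988000]
step 2: m = 0.592000, f(m) = -0.874032 < 0 → root in [0.592000, 0.988000]
step 3: m = 0.790000, f(m) = -0.412689 < 0 → root in [0.790000, 0.988000]
step 4: m = 0.889000, f(m) = -0.200327 < 0 → root in [0.889000, 0.988000]
Midpoint of [0.889000, 0.988000] = 0.938500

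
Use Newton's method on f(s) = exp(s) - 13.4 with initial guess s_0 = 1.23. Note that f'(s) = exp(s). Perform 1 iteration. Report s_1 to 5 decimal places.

s_0 = 1.230000: f = -9.978770, f' = 3.421230 → s_1 = 1.230000 - (-9.978770)/(3.421230) = 4.146721

4.14672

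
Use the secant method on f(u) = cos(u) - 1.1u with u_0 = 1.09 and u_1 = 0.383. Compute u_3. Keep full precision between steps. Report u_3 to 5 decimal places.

f(u_0) = -0.736515, f(u_1) = 0.506248
u_2 = 0.383000 - (0.506248)·(0.383000 - 1.090000)/(0.506248 - (-0.736515)) = 0.671001; f(u_2) = 0.045098
u_3 = 0.671001 - (0.045098)·(0.671001 - 0.383000)/(0.045098 - (0.506248)) = 0.699166; f(u_3) = -0.003704

0.69917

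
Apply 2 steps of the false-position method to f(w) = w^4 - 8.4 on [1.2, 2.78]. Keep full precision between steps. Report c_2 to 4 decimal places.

1.4946

f(1.200000) = -6.326400, f(2.780000) = 51.328167
step 1: c = 1.373372, f(c) = -4.842431 < 0 → new bracket [1.373372, 2.780000]
step 2: c = 1.494637, f(c) = -3.409515 < 0 → new bracket [1.494637, 2.780000]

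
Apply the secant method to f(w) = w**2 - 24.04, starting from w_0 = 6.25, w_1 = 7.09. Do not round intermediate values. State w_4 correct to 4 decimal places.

4.9039

f(w_0) = 15.022500, f(w_1) = 26.228100
w_2 = 7.090000 - (26.228100)·(7.090000 - 6.250000)/(26.228100 - (15.022500)) = 5.123876; f(w_2) = 2.214101
w_3 = 5.123876 - (2.214101)·(5.123876 - 7.090000)/(2.214101 - (26.228100)) = 4.942598; f(w_3) = 0.389276
w_4 = 4.942598 - (0.389276)·(4.942598 - 5.123876)/(0.389276 - (2.214101)) = 4.903928; f(w_4) = 0.008506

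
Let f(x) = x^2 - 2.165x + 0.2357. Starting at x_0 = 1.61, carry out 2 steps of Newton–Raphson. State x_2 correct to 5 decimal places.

2.06466

Newton update: x ← x − f(x)/f'(x).
f'(x) = 2x - 2.165
x_0 = 1.610000: f = -0.657850, f' = 1.055000 → x_1 = 1.610000 - (-0.657850)/(1.055000) = 2.233555
x_1 = 2.233555: f = 0.388820, f' = 2.302109 → x_2 = 2.233555 - (0.388820)/(2.302109) = 2.064657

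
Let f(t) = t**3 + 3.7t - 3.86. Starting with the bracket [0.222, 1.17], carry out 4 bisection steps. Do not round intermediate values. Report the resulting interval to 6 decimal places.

[0.814500, 0.873750]

f(0.222000) = -3.027659, f(1.170000) = 2.070613 (opposite signs)
step 1: m = 0.696000, f(m) = -0.947646 < 0 → root in [0.696000, 1.170000]
step 2: m = 0.933000, f(m) = 0.404266 > 0 → root in [0.696000, 0.933000]
step 3: m = 0.814500, f(m) = -0.306002 < 0 → root in [0.814500, 0.933000]
step 4: m = 0.873750, f(m) = 0.039930 > 0 → root in [0.814500, 0.873750]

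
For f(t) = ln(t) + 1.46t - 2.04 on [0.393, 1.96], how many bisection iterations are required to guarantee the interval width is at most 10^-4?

Initial width b − a = 1.96 − 0.393 = 1.567000.
After n steps the width is (b−a)/2^n; need (b−a)/2^n ≤ 10^-4.
So n ≥ log₂(1.567000/10^-4) = log₂(15670.0000) ≈ 13.9357.
Hence n = 14.

14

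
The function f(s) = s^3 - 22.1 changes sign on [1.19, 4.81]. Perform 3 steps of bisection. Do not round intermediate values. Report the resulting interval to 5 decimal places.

f(1.190000) = -20.414841, f(4.810000) = 89.184641 (opposite signs)
step 1: m = 3.000000, f(m) = 4.900000 > 0 → root in [1.190000, 3.000000]
step 2: m = 2.095000, f(m) = -12.904993 < 0 → root in [2.095000, 3.000000]
step 3: m = 2.547500, f(m) = -5.567346 < 0 → root in [2.547500, 3.000000]

[2.54750, 3.00000]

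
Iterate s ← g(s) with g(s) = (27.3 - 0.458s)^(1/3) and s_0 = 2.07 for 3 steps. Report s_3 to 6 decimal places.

2.960378

s_1 = g(2.070000) = 2.975803
s_2 = g(2.975803) = 2.960104
s_3 = g(2.960104) = 2.960378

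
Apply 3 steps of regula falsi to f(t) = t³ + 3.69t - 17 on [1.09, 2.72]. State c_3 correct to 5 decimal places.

2.08891

f(1.090000) = -11.682871, f(2.720000) = 13.160448
step 1: c = 1.856527, f(c) = -3.750535 < 0 → new bracket [1.856527, 2.720000]
step 2: c = 2.048029, f(c) = -0.852472 < 0 → new bracket [2.048029, 2.720000]
step 3: c = 2.088908, f(c) = -0.176899 < 0 → new bracket [2.088908, 2.720000]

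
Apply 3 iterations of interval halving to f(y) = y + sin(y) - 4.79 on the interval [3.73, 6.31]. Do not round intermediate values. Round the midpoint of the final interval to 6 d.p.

5.503750

f(3.730000) = -1.615037, f(6.310000) = 1.546811 (opposite signs)
step 1: m = 5.020000, f(m) = -0.723060 < 0 → root in [5.020000, 6.310000]
step 2: m = 5.665000, f(m) = 0.295443 > 0 → root in [5.020000, 5.665000]
step 3: m = 5.342500, f(m) = -0.255462 < 0 → root in [5.342500, 5.665000]
Midpoint of [5.342500, 5.665000] = 5.503750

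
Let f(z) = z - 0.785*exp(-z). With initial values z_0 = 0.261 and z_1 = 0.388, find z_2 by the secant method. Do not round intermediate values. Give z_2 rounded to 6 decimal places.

f(z_0) = -0.343671, f(z_1) = -0.144554
z_2 = 0.388000 - (-0.144554)·(0.388000 - 0.261000)/(-0.144554 - (-0.343671)) = 0.480199; f(z_2) = -0.005450

0.480199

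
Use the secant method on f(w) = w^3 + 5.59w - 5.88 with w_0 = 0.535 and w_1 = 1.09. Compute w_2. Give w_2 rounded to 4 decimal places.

f(w_0) = -2.736220, f(w_1) = 1.508129
w_2 = 1.090000 - (1.508129)·(1.090000 - 0.535000)/(1.508129 - (-2.736220)) = 0.892794; f(w_2) = -0.177653

0.8928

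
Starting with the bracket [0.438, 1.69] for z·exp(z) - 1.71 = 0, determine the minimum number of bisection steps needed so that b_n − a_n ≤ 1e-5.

Initial width b − a = 1.69 − 0.438 = 1.252000.
After n steps the width is (b−a)/2^n; need (b−a)/2^n ≤ 1e-5.
So n ≥ log₂(1.252000/1e-5) = log₂(125200.0000) ≈ 16.9339.
Hence n = 17.

17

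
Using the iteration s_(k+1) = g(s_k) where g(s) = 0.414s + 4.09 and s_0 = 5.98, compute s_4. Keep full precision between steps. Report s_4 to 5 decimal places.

s_1 = g(5.980000) = 6.565720
s_2 = g(6.565720) = 6.808208
s_3 = g(6.808208) = 6.908598
s_4 = g(6.908598) = 6.950160

6.95016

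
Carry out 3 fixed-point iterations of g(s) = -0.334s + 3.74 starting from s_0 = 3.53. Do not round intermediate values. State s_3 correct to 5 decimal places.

s_1 = g(3.530000) = 2.560980
s_2 = g(2.560980) = 2.884633
s_3 = g(2.884633) = 2.776533

2.77653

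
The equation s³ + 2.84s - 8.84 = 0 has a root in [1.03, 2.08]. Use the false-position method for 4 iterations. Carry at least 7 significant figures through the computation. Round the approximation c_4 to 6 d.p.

1.618020

False-position update: c = (a·f(b) − b·f(a))/(f(b) − f(a)); replace the endpoint whose sign matches f(c).
f(1.030000) = -4.822073, f(2.080000) = 6.066112
step 1: c = 1.495016, f(c) = -1.252688 < 0 → new bracket [1.495016, 2.080000]
step 2: c = 1.595142, f(c) = -0.250995 < 0 → new bracket [1.595142, 2.080000]
step 3: c = 1.614406, f(c) = -0.047445 < 0 → new bracket [1.614406, 2.080000]
step 4: c = 1.618020, f(c) = -0.008868 < 0 → new bracket [1.618020, 2.080000]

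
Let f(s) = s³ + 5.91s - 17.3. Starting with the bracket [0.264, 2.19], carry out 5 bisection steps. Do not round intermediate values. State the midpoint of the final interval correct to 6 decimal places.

f(0.264000) = -15.721360, f(2.190000) = 6.146359 (opposite signs)
step 1: m = 1.227000, f(m) = -8.201146 < 0 → root in [1.227000, 2.190000]
step 2: m = 1.708500, f(m) = -2.215701 < 0 → root in [1.708500, 2.190000]
step 3: m = 1.949250, f(m) = 1.626390 > 0 → root in [1.708500, 1.949250]
step 4: m = 1.828875, f(m) = -0.374157 < 0 → root in [1.828875, 1.949250]
step 5: m = 1.889063, f(m) = 0.605587 > 0 → root in [1.828875, 1.889063]
Midpoint of [1.828875, 1.889063] = 1.858969

1.858969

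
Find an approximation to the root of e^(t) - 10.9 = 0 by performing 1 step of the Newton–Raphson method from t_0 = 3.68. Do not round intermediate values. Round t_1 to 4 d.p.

2.9549

f'(t) = e^(t)
t_0 = 3.680000: f = 28.746394, f' = 39.646394 → t_1 = 3.680000 - (28.746394)/(39.646394) = 2.954930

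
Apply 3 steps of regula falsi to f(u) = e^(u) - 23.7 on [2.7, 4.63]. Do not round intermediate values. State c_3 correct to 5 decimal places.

f(2.700000) = -8.820268, f(4.630000) = 78.814064
step 1: c = 2.894252, f(c) = -5.630025 < 0 → new bracket [2.894252, 4.630000]
step 2: c = 3.009977, f(c) = -3.413069 < 0 → new bracket [3.009977, 4.630000]
step 3: c = 3.077221, f(c) = -2.001991 < 0 → new bracket [3.077221, 4.630000]

3.07722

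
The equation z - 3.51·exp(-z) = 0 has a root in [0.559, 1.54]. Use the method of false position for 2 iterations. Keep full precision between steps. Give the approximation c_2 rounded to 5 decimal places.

1.14158

f(0.559000) = -1.447950, f(1.540000) = 0.787522
step 1: c = 1.194409, f(c) = 0.131290 > 0 → new bracket [0.559000, 1.194409]
step 2: c = 1.141584, f(c) = 0.020797 > 0 → new bracket [0.559000, 1.141584]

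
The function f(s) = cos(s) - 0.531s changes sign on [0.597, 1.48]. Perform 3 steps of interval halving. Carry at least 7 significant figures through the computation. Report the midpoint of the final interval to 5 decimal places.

f(0.597000) = 0.510019, f(1.480000) = -0.695208 (opposite signs)
step 1: m = 1.038500, f(m) = -0.043930 < 0 → root in [0.597000, 1.038500]
step 2: m = 0.817750, f(m) = 0.249639 > 0 → root in [0.817750, 1.038500]
step 3: m = 0.928125, f(m) = 0.106502 > 0 → root in [0.928125, 1.038500]
Midpoint of [0.928125, 1.038500] = 0.983313

0.98331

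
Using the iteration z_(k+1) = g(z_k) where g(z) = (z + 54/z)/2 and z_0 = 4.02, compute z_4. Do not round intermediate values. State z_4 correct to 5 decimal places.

7.34847

z_1 = g(4.020000) = 8.726418
z_2 = g(8.726418) = 7.457262
z_3 = g(7.457262) = 7.349263
z_4 = g(7.349263) = 7.348469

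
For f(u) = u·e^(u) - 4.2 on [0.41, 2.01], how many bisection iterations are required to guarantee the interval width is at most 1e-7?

Initial width b − a = 2.01 − 0.41 = 1.600000.
After n steps the width is (b−a)/2^n; need (b−a)/2^n ≤ 1e-7.
So n ≥ log₂(1.600000/1e-7) = log₂(16000000.0000) ≈ 23.9316.
Hence n = 24.

24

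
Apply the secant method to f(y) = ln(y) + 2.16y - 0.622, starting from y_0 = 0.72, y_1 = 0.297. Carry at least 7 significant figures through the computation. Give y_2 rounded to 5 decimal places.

0.57783

f(y_0) = 0.604696, f(y_1) = -1.194503
y_2 = 0.297000 - (-1.194503)·(0.297000 - 0.720000)/(-1.194503 - (0.604696)) = 0.577833; f(y_2) = 0.077650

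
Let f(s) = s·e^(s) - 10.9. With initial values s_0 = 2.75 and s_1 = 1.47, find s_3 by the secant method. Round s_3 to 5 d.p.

Secant update: s_(k+1) = s_k − f(s_k)·(s_k − s_(k-1))/(f(s_k) − f(s_(k-1))).
f(s_0) = 32.117238, f(s_1) = -4.506624
s_2 = 1.470000 - (-4.506624)·(1.470000 - 2.750000)/(-4.506624 - (32.117238)) = 1.627506; f(s_2) = -2.614104
s_3 = 1.627506 - (-2.614104)·(1.627506 - 1.470000)/(-2.614104 - (-4.506624)) = 1.845066; f(s_3) = 0.776536

1.84507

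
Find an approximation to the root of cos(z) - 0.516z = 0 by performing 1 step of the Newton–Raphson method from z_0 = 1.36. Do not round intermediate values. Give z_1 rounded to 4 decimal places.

f'(z) = -sin(z) - 0.516
z_0 = 1.360000: f = -0.492521, f' = -1.493865 → z_1 = 1.360000 - (-0.492521)/(-1.493865) = 1.030304

1.0303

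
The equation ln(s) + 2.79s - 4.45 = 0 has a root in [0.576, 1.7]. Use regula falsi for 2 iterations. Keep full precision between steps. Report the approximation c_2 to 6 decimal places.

1.461468

False-position update: c = (a·f(b) − b·f(a))/(f(b) − f(a)); replace the endpoint whose sign matches f(c).
f(0.576000) = -3.394608, f(1.700000) = 0.823628
step 1: c = 1.480534, f(c) = 0.073094 > 0 → new bracket [0.576000, 1.480534]
step 2: c = 1.461468, f(c) = 0.006938 > 0 → new bracket [0.576000, 1.461468]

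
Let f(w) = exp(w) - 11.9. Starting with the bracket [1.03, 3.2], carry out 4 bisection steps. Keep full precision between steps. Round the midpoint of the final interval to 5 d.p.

f(1.030000) = -9.098934, f(3.200000) = 12.632530 (opposite signs)
step 1: m = 2.115000, f(m) = -3.610414 < 0 → root in [2.115000, 3.200000]
step 2: m = 2.657500, f(m) = 2.360593 > 0 → root in [2.115000, 2.657500]
step 3: m = 2.386250, f(m) = -1.027355 < 0 → root in [2.386250, 2.657500]
step 4: m = 2.521875, f(m) = 0.551922 > 0 → root in [2.386250, 2.521875]
Midpoint of [2.386250, 2.521875] = 2.454063

2.45406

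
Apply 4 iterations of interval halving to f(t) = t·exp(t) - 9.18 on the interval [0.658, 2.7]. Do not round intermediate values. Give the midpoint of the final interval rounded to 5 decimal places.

f(0.658000) = -7.909450, f(2.700000) = 30.995276 (opposite signs)
step 1: m = 1.679000, f(m) = -0.180236 < 0 → root in [1.679000, 2.700000]
step 2: m = 2.189500, f(m) = 10.373870 > 0 → root in [1.679000, 2.189500]
step 3: m = 1.934250, f(m) = 4.202791 > 0 → root in [1.679000, 1.934250]
step 4: m = 1.806625, f(m) = 1.822092 > 0 → root in [1.679000, 1.806625]
Midpoint of [1.679000, 1.806625] = 1.742812

1.74281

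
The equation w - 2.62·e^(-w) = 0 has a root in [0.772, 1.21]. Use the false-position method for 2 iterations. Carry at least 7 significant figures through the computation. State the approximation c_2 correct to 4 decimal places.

False-position update: c = (a·f(b) − b·f(a))/(f(b) − f(a)); replace the endpoint whose sign matches f(c).
f(0.772000) = -0.438670, f(1.210000) = 0.428723
step 1: c = 0.993512, f(c) = 0.023393 > 0 → new bracket [0.772000, 0.993512]
step 2: c = 0.982297, f(c) = 0.001238 > 0 → new bracket [0.772000, 0.982297]

0.9823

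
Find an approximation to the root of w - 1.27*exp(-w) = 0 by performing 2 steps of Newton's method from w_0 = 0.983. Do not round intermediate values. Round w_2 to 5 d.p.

0.65776

Newton update: w ← w − f(w)/f'(w).
f'(w) = 1 + 1.27*exp(-w)
w_0 = 0.983000: f = 0.507783, f' = 1.475217 → w_1 = 0.983000 - (0.507783)/(1.475217) = 0.638791
w_1 = 0.638791: f = -0.031680, f' = 1.670471 → w_2 = 0.638791 - (-0.031680)/(1.670471) = 0.657756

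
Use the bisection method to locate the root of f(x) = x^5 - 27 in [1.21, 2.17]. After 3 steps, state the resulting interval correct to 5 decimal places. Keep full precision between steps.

[1.93000, 2.05000]

f(1.210000) = -24.406258, f(2.170000) = 21.117014 (opposite signs)
step 1: m = 1.690000, f(m) = -13.214151 < 0 → root in [1.690000, 2.170000]
step 2: m = 1.930000, f(m) = -0.221482 < 0 → root in [1.930000, 2.170000]
step 3: m = 2.050000, f(m) = 9.205063 > 0 → root in [1.930000, 2.050000]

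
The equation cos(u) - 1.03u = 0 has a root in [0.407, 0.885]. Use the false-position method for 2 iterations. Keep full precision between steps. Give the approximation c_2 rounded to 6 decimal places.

f(0.407000) = 0.499103, f(0.885000) = -0.278260
step 1: c = 0.713898, f(c) = 0.020501 > 0 → new bracket [0.713898, 0.885000]
step 2: c = 0.725639, f(c) = 0.000668 > 0 → new bracket [0.725639, 0.885000]

0.725639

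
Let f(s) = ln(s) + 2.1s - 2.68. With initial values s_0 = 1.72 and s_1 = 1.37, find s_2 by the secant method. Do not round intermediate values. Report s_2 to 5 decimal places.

1.18389

f(s_0) = 1.474324, f(s_1) = 0.511811
s_2 = 1.370000 - (0.511811)·(1.370000 - 1.720000)/(0.511811 - (1.474324)) = 1.183890; f(s_2) = -0.025026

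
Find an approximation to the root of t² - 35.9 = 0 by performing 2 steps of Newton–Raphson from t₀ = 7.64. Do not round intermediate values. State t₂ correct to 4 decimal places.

f'(t) = 2t
t_0 = 7.640000: f = 22.469600, f' = 15.280000 → t_1 = 7.640000 - (22.469600)/(15.280000) = 6.169476
t_1 = 6.169476: f = 2.162440, f' = 12.338953 → t_2 = 6.169476 - (2.162440)/(12.338953) = 5.994223

5.9942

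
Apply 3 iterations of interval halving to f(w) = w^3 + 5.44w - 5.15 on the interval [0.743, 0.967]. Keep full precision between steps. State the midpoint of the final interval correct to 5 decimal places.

f(0.743000) = -0.697908, f(0.967000) = 1.014711 (opposite signs)
step 1: m = 0.855000, f(m) = 0.126226 > 0 → root in [0.743000, 0.855000]
step 2: m = 0.799000, f(m) = -0.293358 < 0 → root in [0.799000, 0.855000]
step 3: m = 0.827000, f(m) = -0.085511 < 0 → root in [0.827000, 0.855000]
Midpoint of [0.827000, 0.855000] = 0.841000

0.84100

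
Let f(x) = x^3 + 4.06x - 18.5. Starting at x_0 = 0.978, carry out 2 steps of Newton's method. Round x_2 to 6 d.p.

2.311430

f'(x) = 3x^2 + 4.06
x_0 = 0.978000: f = -13.593879, f' = 6.929452 → x_1 = 0.978000 - (-13.593879)/(6.929452) = 2.939754
x_1 = 2.939754: f = 18.841200, f' = 29.986457 → x_2 = 2.939754 - (18.841200)/(29.986457) = 2.311430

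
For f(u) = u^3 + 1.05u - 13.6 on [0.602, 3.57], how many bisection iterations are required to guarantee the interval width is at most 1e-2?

Initial width b − a = 3.57 − 0.602 = 2.968000.
After n steps the width is (b−a)/2^n; need (b−a)/2^n ≤ 1e-2.
So n ≥ log₂(2.968000/1e-2) = log₂(296.8000) ≈ 8.2133.
Hence n = 9.

9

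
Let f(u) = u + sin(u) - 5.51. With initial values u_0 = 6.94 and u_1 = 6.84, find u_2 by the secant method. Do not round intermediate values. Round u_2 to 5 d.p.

f(u_0) = 2.040597, f(u_1) = 1.858485
u_2 = 6.840000 - (1.858485)·(6.840000 - 6.940000)/(1.858485 - (2.040597)) = 5.819486; f(u_2) = -0.137774

5.81949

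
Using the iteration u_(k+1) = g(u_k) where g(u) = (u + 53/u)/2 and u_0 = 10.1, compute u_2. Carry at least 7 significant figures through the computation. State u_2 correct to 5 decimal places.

u_1 = g(10.100000) = 7.673762
u_2 = g(7.673762) = 7.290207

7.29021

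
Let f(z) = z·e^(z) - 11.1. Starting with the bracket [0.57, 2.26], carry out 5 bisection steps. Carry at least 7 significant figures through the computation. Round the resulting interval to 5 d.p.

f(0.570000) = -10.092088, f(2.260000) = 10.557782 (opposite signs)
step 1: m = 1.415000, f(m) = -5.275172 < 0 → root in [1.415000, 2.260000]
step 2: m = 1.837500, f(m) = 0.441000 > 0 → root in [1.415000, 1.837500]
step 3: m = 1.626250, f(m) = -2.830891 < 0 → root in [1.626250, 1.837500]
step 4: m = 1.731875, f(m) = -1.312759 < 0 → root in [1.731875, 1.837500]
step 5: m = 1.784687, f(m) = -0.467335 < 0 → root in [1.784687, 1.837500]

[1.78469, 1.83750]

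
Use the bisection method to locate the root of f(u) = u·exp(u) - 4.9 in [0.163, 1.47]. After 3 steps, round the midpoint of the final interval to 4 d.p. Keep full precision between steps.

f(0.163000) = -4.708143, f(1.470000) = 1.493376 (opposite signs)
step 1: m = 0.816500, f(m) = -3.052614 < 0 → root in [0.816500, 1.470000]
step 2: m = 1.143250, f(m) = -1.313685 < 0 → root in [1.143250, 1.470000]
step 3: m = 1.306625, f(m) = -0.073737 < 0 → root in [1.306625, 1.470000]
Midpoint of [1.306625, 1.470000] = 1.388313

1.3883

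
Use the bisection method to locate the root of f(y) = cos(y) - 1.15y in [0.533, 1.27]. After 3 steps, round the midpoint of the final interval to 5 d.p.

f(0.533000) = 0.248337, f(1.270000) = -1.164219 (opposite signs)
step 1: m = 0.901500, f(m) = -0.416291 < 0 → root in [0.533000, 0.901500]
step 2: m = 0.717250, f(m) = -0.071221 < 0 → root in [0.533000, 0.717250]
step 3: m = 0.625125, f(m) = 0.091996 > 0 → root in [0.625125, 0.717250]
Midpoint of [0.625125, 0.717250] = 0.671187

0.67119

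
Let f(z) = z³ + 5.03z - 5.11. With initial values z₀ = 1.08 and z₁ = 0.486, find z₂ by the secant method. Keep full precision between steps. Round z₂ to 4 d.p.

0.8526

f(z_0) = 1.582112, f(z_1) = -2.550629
z_2 = 0.486000 - (-2.550629)·(0.486000 - 1.080000)/(-2.550629 - (1.582112)) = 0.852603; f(z_2) = -0.201626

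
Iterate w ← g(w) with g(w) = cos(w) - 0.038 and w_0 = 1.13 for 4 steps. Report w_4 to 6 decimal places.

0.791035

w_1 = g(1.130000) = 0.388660
w_2 = g(0.388660) = 0.887418
w_3 = g(0.887418) = 0.593417
w_4 = g(0.593417) = 0.791035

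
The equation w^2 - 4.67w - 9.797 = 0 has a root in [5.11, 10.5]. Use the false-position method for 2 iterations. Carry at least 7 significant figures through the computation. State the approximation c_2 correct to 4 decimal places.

6.0788

f(5.110000) = -7.548600, f(10.500000) = 51.418000
step 1: c = 5.800000, f(c) = -3.243000 < 0 → new bracket [5.800000, 10.500000]
step 2: c = 6.078848, f(c) = -1.232829 < 0 → new bracket [6.078848, 10.500000]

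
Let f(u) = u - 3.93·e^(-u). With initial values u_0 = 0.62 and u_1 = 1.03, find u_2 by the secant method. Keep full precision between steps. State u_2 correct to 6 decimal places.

1.166426

Secant update: u_(k+1) = u_k − f(u_k)·(u_k − u_(k-1))/(f(u_k) − f(u_(k-1))).
f(u_0) = -1.494122, f(u_1) = -0.373037
u_2 = 1.030000 - (-0.373037)·(1.030000 - 0.620000)/(-0.373037 - (-1.494122)) = 1.166426; f(u_2) = -0.057683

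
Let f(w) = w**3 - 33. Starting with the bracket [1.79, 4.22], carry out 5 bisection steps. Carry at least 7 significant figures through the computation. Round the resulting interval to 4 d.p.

f(1.790000) = -27.264661, f(4.220000) = 42.151448 (opposite signs)
step 1: m = 3.005000, f(m) = -5.864775 < 0 → root in [3.005000, 4.220000]
step 2: m = 3.612500, f(m) = 14.143689 > 0 → root in [3.005000, 3.612500]
step 3: m = 3.308750, f(m) = 3.223621 > 0 → root in [3.005000, 3.308750]
step 4: m = 3.156875, f(m) = -1.539026 < 0 → root in [3.156875, 3.308750]
step 5: m = 3.232812, f(m) = 0.786371 > 0 → root in [3.156875, 3.232812]

[3.1569, 3.2328]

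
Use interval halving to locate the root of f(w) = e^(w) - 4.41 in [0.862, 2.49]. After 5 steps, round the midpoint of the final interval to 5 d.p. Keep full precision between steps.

1.49794

f(0.862000) = -2.042108, f(2.490000) = 7.651276 (opposite signs)
step 1: m = 1.676000, f(m) = 0.934137 > 0 → root in [0.862000, 1.676000]
step 2: m = 1.269000, f(m) = -0.852707 < 0 → root in [1.269000, 1.676000]
step 3: m = 1.472500, f(m) = -0.049878 < 0 → root in [1.472500, 1.676000]
step 4: m = 1.574250, f(m) = 0.417120 > 0 → root in [1.472500, 1.574250]
step 5: m = 1.523375, f(m) = 0.177683 > 0 → root in [1.472500, 1.523375]
Midpoint of [1.472500, 1.523375] = 1.497938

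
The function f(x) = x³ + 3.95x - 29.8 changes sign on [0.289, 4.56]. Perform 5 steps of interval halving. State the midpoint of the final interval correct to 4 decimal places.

f(0.289000) = -28.634312, f(4.560000) = 83.030816 (opposite signs)
step 1: m = 2.424500, f(m) = -5.971528 < 0 → root in [2.424500, 4.560000]
step 2: m = 3.492250, f(m) = 26.585205 > 0 → root in [2.424500, 3.492250]
step 3: m = 2.958375, f(m) = 7.777228 > 0 → root in [2.424500, 2.958375]
step 4: m = 2.691437, f(m) = 0.327509 > 0 → root in [2.424500, 2.691437]
step 5: m = 2.557969, f(m) = -2.958712 < 0 → root in [2.557969, 2.691437]
Midpoint of [2.557969, 2.691437] = 2.624703

2.6247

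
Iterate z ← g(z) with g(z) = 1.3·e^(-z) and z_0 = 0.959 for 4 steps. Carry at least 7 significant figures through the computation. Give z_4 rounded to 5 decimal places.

0.72057

z_1 = g(0.959000) = 0.498259
z_2 = g(0.498259) = 0.789864
z_3 = g(0.789864) = 0.590078
z_4 = g(0.590078) = 0.720569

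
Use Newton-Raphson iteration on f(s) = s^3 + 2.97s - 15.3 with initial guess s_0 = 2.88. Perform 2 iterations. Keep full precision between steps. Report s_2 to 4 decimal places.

f'(s) = 3s^2 + 2.97
s_0 = 2.880000: f = 17.141472, f' = 27.853200 → s_1 = 2.880000 - (17.141472)/(27.853200) = 2.264578
s_1 = 2.264578: f = 3.039263, f' = 18.354941 → s_2 = 2.264578 - (3.039263)/(18.354941) = 2.098995

2.0990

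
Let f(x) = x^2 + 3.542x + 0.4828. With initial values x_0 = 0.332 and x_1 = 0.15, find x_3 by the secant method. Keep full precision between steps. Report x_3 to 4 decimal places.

-0.1392

Secant update: x_(k+1) = x_k − f(x_k)·(x_k − x_(k-1))/(f(x_k) − f(x_(k-1))).
f(x_0) = 1.768968, f(x_1) = 1.036600
x_2 = 0.150000 - (1.036600)·(0.150000 - 0.332000)/(1.036600 - (1.768968)) = -0.107604; f(x_2) = 0.113244
x_3 = -0.107604 - (0.113244)·(-0.107604 - 0.150000)/(0.113244 - (1.036600)) = -0.139198; f(x_3) = 0.009137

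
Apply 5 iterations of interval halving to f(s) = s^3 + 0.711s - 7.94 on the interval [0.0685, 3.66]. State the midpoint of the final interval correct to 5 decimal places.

f(0.068500) = -7.890975, f(3.660000) = 43.690156 (opposite signs)
step 1: m = 1.864250, f(m) = -0.135451 < 0 → root in [1.864250, 3.660000]
step 2: m = 2.762125, f(m) = 15.097046 > 0 → root in [1.864250, 2.762125]
step 3: m = 2.313188, f(m) = 6.082164 > 0 → root in [1.864250, 2.313188]
step 4: m = 2.088719, f(m) = 2.657628 > 0 → root in [1.864250, 2.088719]
step 5: m = 1.976484, f(m) = 1.186398 > 0 → root in [1.864250, 1.976484]
Midpoint of [1.864250, 1.976484] = 1.920367

1.92037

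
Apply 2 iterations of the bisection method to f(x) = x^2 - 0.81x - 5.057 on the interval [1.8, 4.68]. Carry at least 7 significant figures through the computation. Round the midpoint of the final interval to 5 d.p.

2.88000

f(1.800000) = -3.275000, f(4.680000) = 13.054600 (opposite signs)
step 1: m = 3.240000, f(m) = 2.816200 > 0 → root in [1.800000, 3.240000]
step 2: m = 2.520000, f(m) = -0.747800 < 0 → root in [2.520000, 3.240000]
Midpoint of [2.520000, 3.240000] = 2.880000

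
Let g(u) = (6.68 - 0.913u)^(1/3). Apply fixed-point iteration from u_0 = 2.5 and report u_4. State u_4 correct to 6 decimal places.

u_1 = g(2.500000) = 1.638332
u_2 = g(1.638332) = 1.730722
u_3 = g(1.730722) = 1.721284
u_4 = g(1.721284) = 1.722253

1.722253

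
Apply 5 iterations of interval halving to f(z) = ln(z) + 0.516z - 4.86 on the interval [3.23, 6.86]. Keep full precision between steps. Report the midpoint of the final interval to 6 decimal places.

6.009219

f(3.230000) = -2.020838, f(6.860000) = 0.605467 (opposite signs)
step 1: m = 5.045000, f(m) = -0.638382 < 0 → root in [5.045000, 6.860000]
step 2: m = 5.952500, f(m) = -0.004699 < 0 → root in [5.952500, 6.860000]
step 3: m = 6.406250, f(m) = 0.302899 > 0 → root in [5.952500, 6.406250]
step 4: m = 6.179375, f(m) = 0.149775 > 0 → root in [5.952500, 6.179375]
step 5: m = 6.065938, f(m) = 0.072713 > 0 → root in [5.952500, 6.065938]
Midpoint of [5.952500, 6.065938] = 6.009219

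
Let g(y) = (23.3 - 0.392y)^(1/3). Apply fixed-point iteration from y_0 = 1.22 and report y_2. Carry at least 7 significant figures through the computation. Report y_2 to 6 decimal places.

y_1 = g(1.220000) = 2.836502
y_2 = g(2.836502) = 2.810002

2.810002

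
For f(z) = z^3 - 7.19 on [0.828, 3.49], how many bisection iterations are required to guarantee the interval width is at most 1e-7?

Initial width b − a = 3.49 − 0.828 = 2.662000.
After n steps the width is (b−a)/2^n; need (b−a)/2^n ≤ 1e-7.
So n ≥ log₂(2.662000/1e-7) = log₂(26620000.0000) ≈ 24.6660.
Hence n = 25.

25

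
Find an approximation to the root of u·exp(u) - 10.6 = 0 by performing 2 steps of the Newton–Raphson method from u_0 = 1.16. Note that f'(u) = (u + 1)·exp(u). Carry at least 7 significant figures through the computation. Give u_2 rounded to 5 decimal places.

1.86384

Newton update: u ← u − f(u)/f'(u).
u_0 = 1.160000: f = -6.899677, f' = 6.890256 → u_1 = 1.160000 - (-6.899677)/(6.890256) = 2.161367
u_1 = 2.161367: f = 8.167158, f' = 27.450160 → u_2 = 2.161367 - (8.167158)/(27.450160) = 1.863841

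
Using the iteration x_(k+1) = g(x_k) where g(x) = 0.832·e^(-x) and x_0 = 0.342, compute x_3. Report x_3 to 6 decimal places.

0.524842

x_1 = g(0.342000) = 0.591010
x_2 = g(0.591010) = 0.460735
x_3 = g(0.460735) = 0.524842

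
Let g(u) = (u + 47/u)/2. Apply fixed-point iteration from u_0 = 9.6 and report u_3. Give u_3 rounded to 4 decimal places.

u_1 = g(9.600000) = 7.247917
u_2 = g(7.247917) = 6.866269
u_3 = g(6.866269) = 6.855663

6.8557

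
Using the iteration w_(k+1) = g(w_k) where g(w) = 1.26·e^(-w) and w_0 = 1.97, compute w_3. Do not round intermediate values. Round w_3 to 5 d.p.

w_1 = g(1.970000) = 0.175716
w_2 = g(0.175716) = 1.056959
w_3 = g(1.056959) = 0.437864

0.43786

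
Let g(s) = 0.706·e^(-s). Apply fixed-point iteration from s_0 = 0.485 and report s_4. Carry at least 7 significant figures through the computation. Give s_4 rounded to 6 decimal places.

s_1 = g(0.485000) = 0.434682
s_2 = g(0.434682) = 0.457114
s_3 = g(0.457114) = 0.446974
s_4 = g(0.446974) = 0.451530

0.451530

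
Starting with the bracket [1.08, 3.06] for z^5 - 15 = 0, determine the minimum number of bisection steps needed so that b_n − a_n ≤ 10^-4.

Initial width b − a = 3.06 − 1.08 = 1.980000.
After n steps the width is (b−a)/2^n; need (b−a)/2^n ≤ 10^-4.
So n ≥ log₂(1.980000/10^-4) = log₂(19800.0000) ≈ 14.2732.
Hence n = 15.

15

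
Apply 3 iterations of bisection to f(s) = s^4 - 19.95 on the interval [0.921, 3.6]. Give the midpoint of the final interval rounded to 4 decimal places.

2.0931

f(0.921000) = -19.230487, f(3.600000) = 148.011600 (opposite signs)
step 1: m = 2.260500, f(m) = 6.160672 > 0 → root in [0.921000, 2.260500]
step 2: m = 1.590750, f(m) = -13.546643 < 0 → root in [1.590750, 2.260500]
step 3: m = 1.925625, f(m) = -6.200501 < 0 → root in [1.925625, 2.260500]
Midpoint of [1.925625, 2.260500] = 2.093062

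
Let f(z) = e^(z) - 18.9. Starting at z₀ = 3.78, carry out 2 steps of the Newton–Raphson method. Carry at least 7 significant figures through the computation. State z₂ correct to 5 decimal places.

f'(z) = e^(z)
z_0 = 3.780000: f = 24.916042, f' = 43.816042 → z_1 = 3.780000 - (24.916042)/(43.816042) = 3.211349
z_1 = 3.211349: f = 5.912532, f' = 24.812532 → z_2 = 3.211349 - (5.912532)/(24.812532) = 2.973061

2.97306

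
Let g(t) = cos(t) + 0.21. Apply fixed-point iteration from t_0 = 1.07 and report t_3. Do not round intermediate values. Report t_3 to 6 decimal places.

0.766053

t_1 = g(1.070000) = 0.690124
t_2 = g(0.690124) = 0.981167
t_3 = g(0.981167) = 0.766053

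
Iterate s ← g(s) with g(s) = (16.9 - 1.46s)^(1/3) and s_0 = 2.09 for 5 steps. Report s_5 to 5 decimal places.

s_1 = g(2.090000) = 2.401423
s_2 = g(2.401423) = 2.374849
s_3 = g(2.374849) = 2.377139
s_4 = g(2.377139) = 2.376942
s_5 = g(2.376942) = 2.376959

2.37696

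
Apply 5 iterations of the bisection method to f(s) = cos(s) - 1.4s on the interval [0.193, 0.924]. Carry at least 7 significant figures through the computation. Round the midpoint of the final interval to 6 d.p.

f(0.193000) = 0.711233, f(0.924000) = -0.690967 (opposite signs)
step 1: m = 0.558500, f(m) = 0.066151 > 0 → root in [0.558500, 0.924000]
step 2: m = 0.741250, f(m) = -0.300125 < 0 → root in [0.558500, 0.741250]
step 3: m = 0.649875, f(m) = -0.113666 < 0 → root in [0.558500, 0.649875]
step 4: m = 0.604187, f(m) = -0.022899 < 0 → root in [0.558500, 0.604187]
step 5: m = 0.581344, f(m) = 0.021844 > 0 → root in [0.581344, 0.604187]
Midpoint of [0.581344, 0.604187] = 0.592766

0.592766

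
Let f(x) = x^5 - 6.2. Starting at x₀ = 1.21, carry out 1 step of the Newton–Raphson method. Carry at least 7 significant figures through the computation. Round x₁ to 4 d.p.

f'(x) = 5x⁴
x_0 = 1.210000: f = -3.606258, f' = 10.717944 → x_1 = 1.210000 - (-3.606258)/(10.717944) = 1.546469

1.5465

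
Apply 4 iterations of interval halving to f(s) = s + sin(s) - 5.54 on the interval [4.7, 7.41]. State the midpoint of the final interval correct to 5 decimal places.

f(4.700000) = -1.839923, f(7.410000) = 2.773049 (opposite signs)
step 1: m = 6.055000, f(m) = 0.288790 > 0 → root in [4.700000, 6.055000]
step 2: m = 5.377500, f(m) = -0.949348 < 0 → root in [5.377500, 6.055000]
step 3: m = 5.716250, f(m) = -0.360799 < 0 → root in [5.716250, 6.055000]
step 4: m = 5.885625, f(m) = -0.041545 < 0 → root in [5.885625, 6.055000]
Midpoint of [5.885625, 6.055000] = 5.970312

5.97031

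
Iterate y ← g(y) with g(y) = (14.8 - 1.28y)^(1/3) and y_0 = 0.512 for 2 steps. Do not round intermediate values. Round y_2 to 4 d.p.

2.2705

y_1 = g(0.512000) = 2.418414
y_2 = g(2.418414) = 2.270475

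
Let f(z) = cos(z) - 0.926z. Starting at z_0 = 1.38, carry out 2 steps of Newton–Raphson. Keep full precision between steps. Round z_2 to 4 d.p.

f'(z) = -sin(z) - 0.926
z_0 = 1.380000: f = -1.088239, f' = -1.907854 → z_1 = 1.380000 - (-1.088239)/(-1.907854) = 0.809600
z_1 = 0.809600: f = -0.059902, f' = -1.650011 → z_2 = 0.809600 - (-0.059902)/(-1.650011) = 0.773296

0.7733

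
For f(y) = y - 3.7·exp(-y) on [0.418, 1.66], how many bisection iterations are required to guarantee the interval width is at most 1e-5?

Initial width b − a = 1.66 − 0.418 = 1.242000.
After n steps the width is (b−a)/2^n; need (b−a)/2^n ≤ 1e-5.
So n ≥ log₂(1.242000/1e-5) = log₂(124200.0000) ≈ 16.9223.
Hence n = 17.

17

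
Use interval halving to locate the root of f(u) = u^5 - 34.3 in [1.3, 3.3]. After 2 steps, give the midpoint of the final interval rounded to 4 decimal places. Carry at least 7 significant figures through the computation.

2.0500

f(1.300000) = -30.587070, f(3.300000) = 357.053930 (opposite signs)
step 1: m = 2.300000, f(m) = 30.063430 > 0 → root in [1.300000, 2.300000]
step 2: m = 1.800000, f(m) = -15.404320 < 0 → root in [1.800000, 2.300000]
Midpoint of [1.800000, 2.300000] = 2.050000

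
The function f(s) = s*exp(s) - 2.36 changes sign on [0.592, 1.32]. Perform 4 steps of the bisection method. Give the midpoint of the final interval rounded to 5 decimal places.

f(0.592000) = -1.289901, f(1.320000) = 2.581316 (opposite signs)
step 1: m = 0.956000, f(m) = 0.126815 > 0 → root in [0.592000, 0.956000]
step 2: m = 0.774000, f(m) = -0.681641 < 0 → root in [0.774000, 0.956000]
step 3: m = 0.865000, f(m) = -0.305620 < 0 → root in [0.865000, 0.956000]
step 4: m = 0.910500, f(m) = -0.096893 < 0 → root in [0.910500, 0.956000]
Midpoint of [0.910500, 0.956000] = 0.933250

0.93325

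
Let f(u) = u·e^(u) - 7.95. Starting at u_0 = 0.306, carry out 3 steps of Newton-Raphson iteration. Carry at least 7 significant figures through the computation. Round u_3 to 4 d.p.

f'(u) = (u + 1)·e^(u)
u_0 = 0.306000: f = -7.534457, f' = 1.773525 → u_1 = 0.306000 - (-7.534457)/(1.773525) = 4.554295
u_1 = 4.554295: f = 424.889104, f' = 527.878859 → u_2 = 4.554295 - (424.889104)/(527.878859) = 3.749396
u_2 = 3.749396: f = 151.382187, f' = 201.827611 → u_3 = 3.749396 - (151.382187)/(201.827611) = 2.999340

2.9993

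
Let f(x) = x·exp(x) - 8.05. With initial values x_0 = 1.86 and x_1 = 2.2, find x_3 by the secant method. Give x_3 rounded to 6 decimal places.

1.637925

f(x_0) = 3.898150, f(x_1) = 11.805030
x_2 = 2.200000 - (11.805030)·(2.200000 - 1.860000)/(11.805030 - (3.898150)) = 1.692377; f(x_2) = 1.143639
x_3 = 1.692377 - (1.143639)·(1.692377 - 2.200000)/(1.143639 - (11.805030)) = 1.637925; f(x_3) = 0.376281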